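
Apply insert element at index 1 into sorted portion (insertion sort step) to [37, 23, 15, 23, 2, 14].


After one pass: [23, 37, 15, 23, 2, 14]


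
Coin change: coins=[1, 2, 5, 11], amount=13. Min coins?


dp[0]=0; dp[i]=1+min(dp[i-c] for c in coins)
...dp[8]=3, dp[9]=3, dp[10]=2, dp[11]=1, dp[12]=2, dp[13]=2
Minimum coins for 13 = 2


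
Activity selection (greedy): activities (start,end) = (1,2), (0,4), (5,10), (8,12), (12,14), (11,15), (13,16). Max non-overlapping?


Greedy: pick earliest-ending, then skip overlaps.
Selected (3 activities): [(1, 2), (5, 10), (12, 14)]


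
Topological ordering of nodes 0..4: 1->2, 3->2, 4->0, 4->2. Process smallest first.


Kahn's algorithm, process smallest node first
Order: [1, 3, 4, 0, 2]


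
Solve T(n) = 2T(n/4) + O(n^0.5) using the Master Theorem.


a=2, b=4, c=0.5. log_4(2)=0.5 = c=0.5. Case 2: O(n^c log n) = O(sqrt(n) log n)
Complexity: O(sqrt(n) log n)


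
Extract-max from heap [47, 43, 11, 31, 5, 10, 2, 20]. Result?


Max = 47
Replace root with last, heapify down
Resulting heap: [43, 31, 11, 20, 5, 10, 2]


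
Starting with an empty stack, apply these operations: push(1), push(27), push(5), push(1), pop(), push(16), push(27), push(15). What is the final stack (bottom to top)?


push(1) -> [1]
push(27) -> [1, 27]
push(5) -> [1, 27, 5]
push(1) -> [1, 27, 5, 1]
pop() returns 1 -> [1, 27, 5]
push(16) -> [1, 27, 5, 16]
push(27) -> [1, 27, 5, 16, 27]
push(15) -> [1, 27, 5, 16, 27, 15]
Final stack (bottom to top): [1, 27, 5, 16, 27, 15]


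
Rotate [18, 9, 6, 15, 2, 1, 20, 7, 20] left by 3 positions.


Left rotate by 3: [15, 2, 1, 20, 7, 20, 18, 9, 6]


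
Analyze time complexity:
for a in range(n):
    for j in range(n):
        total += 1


Per nesting level: O(n) * O(n) = O(n^2)
Complexity: O(n^2)


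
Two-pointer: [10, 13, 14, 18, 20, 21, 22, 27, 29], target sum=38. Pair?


Two pointers: lo=0, hi=8
Found pair: (18, 20) summing to 38


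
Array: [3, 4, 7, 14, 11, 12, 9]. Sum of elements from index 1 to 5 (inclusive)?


Prefix sums: [0, 3, 7, 14, 28, 39, 51, 60]
Sum[1..5] = prefix[6] - prefix[1] = 51 - 3 = 48


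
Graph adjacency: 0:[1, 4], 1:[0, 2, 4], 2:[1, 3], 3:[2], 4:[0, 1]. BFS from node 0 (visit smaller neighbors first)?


BFS queue: start with [0]
Visit order: [0, 1, 4, 2, 3]


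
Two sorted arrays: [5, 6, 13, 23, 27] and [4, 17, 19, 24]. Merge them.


Compare heads, take smaller each step.
Merged: [4, 5, 6, 13, 17, 19, 23, 24, 27]


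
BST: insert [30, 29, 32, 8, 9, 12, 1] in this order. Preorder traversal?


Root = 30; build tree by BST insertion.
Preorder traversal: [30, 29, 8, 1, 9, 12, 32]


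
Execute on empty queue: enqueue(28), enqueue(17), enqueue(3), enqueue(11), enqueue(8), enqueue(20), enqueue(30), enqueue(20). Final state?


enqueue(28) -> [28]
enqueue(17) -> [28, 17]
enqueue(3) -> [28, 17, 3]
enqueue(11) -> [28, 17, 3, 11]
enqueue(8) -> [28, 17, 3, 11, 8]
enqueue(20) -> [28, 17, 3, 11, 8, 20]
enqueue(30) -> [28, 17, 3, 11, 8, 20, 30]
enqueue(20) -> [28, 17, 3, 11, 8, 20, 30, 20]
Final queue (front to back): [28, 17, 3, 11, 8, 20, 30, 20]


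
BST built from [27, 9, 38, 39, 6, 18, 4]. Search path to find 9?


BST root = 27
Search for 9: compare at each node
Path: [27, 9]


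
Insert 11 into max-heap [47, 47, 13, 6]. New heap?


Append 11: [47, 47, 13, 6, 11]
Bubble up: no swaps needed
Result: [47, 47, 13, 6, 11]


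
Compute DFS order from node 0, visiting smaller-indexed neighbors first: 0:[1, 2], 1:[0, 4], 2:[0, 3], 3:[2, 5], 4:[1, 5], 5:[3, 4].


DFS stack-based: start with [0]
Visit order: [0, 1, 4, 5, 3, 2]


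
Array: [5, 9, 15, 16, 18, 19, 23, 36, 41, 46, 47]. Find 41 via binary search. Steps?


Search for 41:
[0,10] mid=5 arr[5]=19
[6,10] mid=8 arr[8]=41
Total: 2 comparisons


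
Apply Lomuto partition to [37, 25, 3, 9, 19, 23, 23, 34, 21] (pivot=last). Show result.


Elements <= 21 go left of pivot.
Result: [3, 9, 19, 21, 37, 23, 23, 34, 25], pivot at index 3


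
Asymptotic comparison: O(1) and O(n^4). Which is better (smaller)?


constant grows slower than quartic
O(1) is asymptotically smaller; O(n^4) grows faster


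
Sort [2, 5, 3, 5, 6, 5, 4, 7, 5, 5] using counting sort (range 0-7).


Count array: [0, 0, 1, 1, 1, 5, 1, 1]
Reconstruct: [2, 3, 4, 5, 5, 5, 5, 5, 6, 7]


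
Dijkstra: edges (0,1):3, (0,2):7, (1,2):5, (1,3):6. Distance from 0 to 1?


Dijkstra from 0:
Distances: {0: 0, 1: 3, 2: 7, 3: 9}
Shortest distance to 1 = 3, path = [0, 1]


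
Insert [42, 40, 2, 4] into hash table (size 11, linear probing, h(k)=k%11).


Insertions: 42->slot 9; 40->slot 7; 2->slot 2; 4->slot 4
Table: [None, None, 2, None, 4, None, None, 40, None, 42, None]


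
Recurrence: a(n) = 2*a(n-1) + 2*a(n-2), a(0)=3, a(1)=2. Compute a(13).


Build bottom-up:
...a(11)=76672, a(12)=209472, a(13)=2*209472+2*76672=572288


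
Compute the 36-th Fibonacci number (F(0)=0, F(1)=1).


F(n)=F(n-1)+F(n-2)
...F(34)=5702887, F(35)=9227465, F(36)=14930352


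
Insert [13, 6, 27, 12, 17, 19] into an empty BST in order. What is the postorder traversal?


Root = 13; build tree by BST insertion.
Postorder traversal: [12, 6, 19, 17, 27, 13]


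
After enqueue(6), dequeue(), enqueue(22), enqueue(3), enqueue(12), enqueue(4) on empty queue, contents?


enqueue(6) -> [6]
dequeue() returns 6 -> []
enqueue(22) -> [22]
enqueue(3) -> [22, 3]
enqueue(12) -> [22, 3, 12]
enqueue(4) -> [22, 3, 12, 4]
Final queue (front to back): [22, 3, 12, 4]


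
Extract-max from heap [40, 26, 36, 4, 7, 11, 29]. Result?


Max = 40
Replace root with last, heapify down
Resulting heap: [36, 26, 29, 4, 7, 11]


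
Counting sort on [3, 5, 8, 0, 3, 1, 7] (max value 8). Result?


Count array: [1, 1, 0, 2, 0, 1, 0, 1, 1]
Reconstruct: [0, 1, 3, 3, 5, 7, 8]


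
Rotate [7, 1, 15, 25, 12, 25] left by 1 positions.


Left rotate by 1: [1, 15, 25, 12, 25, 7]


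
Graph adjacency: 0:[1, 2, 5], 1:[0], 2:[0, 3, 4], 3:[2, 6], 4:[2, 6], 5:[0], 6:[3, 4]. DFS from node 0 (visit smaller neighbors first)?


DFS stack-based: start with [0]
Visit order: [0, 1, 2, 3, 6, 4, 5]


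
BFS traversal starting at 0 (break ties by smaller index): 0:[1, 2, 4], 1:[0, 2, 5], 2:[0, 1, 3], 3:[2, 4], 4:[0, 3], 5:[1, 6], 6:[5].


BFS queue: start with [0]
Visit order: [0, 1, 2, 4, 5, 3, 6]


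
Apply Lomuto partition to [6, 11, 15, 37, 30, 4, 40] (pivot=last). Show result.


Elements <= 40 go left of pivot.
Result: [6, 11, 15, 37, 30, 4, 40], pivot at index 6


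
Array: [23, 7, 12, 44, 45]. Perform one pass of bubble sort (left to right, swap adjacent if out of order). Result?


After one pass: [7, 12, 23, 44, 45]


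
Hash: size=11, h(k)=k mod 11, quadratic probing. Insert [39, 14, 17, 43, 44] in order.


Insertions: 39->slot 6; 14->slot 3; 17->slot 7; 43->slot 10; 44->slot 0
Table: [44, None, None, 14, None, None, 39, 17, None, None, 43]


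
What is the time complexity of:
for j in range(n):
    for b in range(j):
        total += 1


Per nesting level: O(n) * O(n) [triangular over j] = O(n^2)
Complexity: O(n^2)


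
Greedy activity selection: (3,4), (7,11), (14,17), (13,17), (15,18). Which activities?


Greedy: pick earliest-ending, then skip overlaps.
Selected (3 activities): [(3, 4), (7, 11), (14, 17)]


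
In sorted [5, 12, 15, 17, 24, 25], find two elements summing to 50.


Two pointers: lo=0, hi=5
No pair sums to 50


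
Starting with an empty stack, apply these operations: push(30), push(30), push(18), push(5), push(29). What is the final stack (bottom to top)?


push(30) -> [30]
push(30) -> [30, 30]
push(18) -> [30, 30, 18]
push(5) -> [30, 30, 18, 5]
push(29) -> [30, 30, 18, 5, 29]
Final stack (bottom to top): [30, 30, 18, 5, 29]


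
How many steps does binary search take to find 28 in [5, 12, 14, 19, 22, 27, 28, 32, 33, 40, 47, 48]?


Search for 28:
[0,11] mid=5 arr[5]=27
[6,11] mid=8 arr[8]=33
[6,7] mid=6 arr[6]=28
Total: 3 comparisons


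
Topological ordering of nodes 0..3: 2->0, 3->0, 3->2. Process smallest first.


Kahn's algorithm, process smallest node first
Order: [1, 3, 2, 0]


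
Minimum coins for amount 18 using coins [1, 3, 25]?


dp[0]=0; dp[i]=1+min(dp[i-c] for c in coins)
...dp[13]=5, dp[14]=6, dp[15]=5, dp[16]=6, dp[17]=7, dp[18]=6
Minimum coins for 18 = 6


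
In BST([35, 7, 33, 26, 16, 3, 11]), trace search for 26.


BST root = 35
Search for 26: compare at each node
Path: [35, 7, 33, 26]


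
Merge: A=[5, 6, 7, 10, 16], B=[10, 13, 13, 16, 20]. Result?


Compare heads, take smaller each step.
Merged: [5, 6, 7, 10, 10, 13, 13, 16, 16, 20]


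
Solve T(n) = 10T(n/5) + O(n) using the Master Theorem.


a=10, b=5, c=1. log_5(10)=1.431 > c=1. Case 1: O(n^log_b(a)) = O(n^1.431)
Complexity: O(n^1.431)


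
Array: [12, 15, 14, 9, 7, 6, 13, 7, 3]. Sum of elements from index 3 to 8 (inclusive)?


Prefix sums: [0, 12, 27, 41, 50, 57, 63, 76, 83, 86]
Sum[3..8] = prefix[9] - prefix[3] = 86 - 41 = 45


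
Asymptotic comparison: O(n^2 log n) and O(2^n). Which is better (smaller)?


n^2 log n grows slower than exponential
O(n^2 log n) is asymptotically smaller; O(2^n) grows faster


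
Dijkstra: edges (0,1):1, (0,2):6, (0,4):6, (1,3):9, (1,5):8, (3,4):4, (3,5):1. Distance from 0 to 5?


Dijkstra from 0:
Distances: {0: 0, 1: 1, 2: 6, 3: 10, 4: 6, 5: 9}
Shortest distance to 5 = 9, path = [0, 1, 5]


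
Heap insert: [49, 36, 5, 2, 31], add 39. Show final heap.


Append 39: [49, 36, 5, 2, 31, 39]
Bubble up: swap idx 5(39) with idx 2(5)
Result: [49, 36, 39, 2, 31, 5]


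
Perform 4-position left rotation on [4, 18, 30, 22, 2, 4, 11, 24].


Left rotate by 4: [2, 4, 11, 24, 4, 18, 30, 22]


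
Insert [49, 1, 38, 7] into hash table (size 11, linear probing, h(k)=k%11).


Insertions: 49->slot 5; 1->slot 1; 38->slot 6; 7->slot 7
Table: [None, 1, None, None, None, 49, 38, 7, None, None, None]


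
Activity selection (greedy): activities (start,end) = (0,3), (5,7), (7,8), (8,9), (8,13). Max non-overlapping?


Greedy: pick earliest-ending, then skip overlaps.
Selected (4 activities): [(0, 3), (5, 7), (7, 8), (8, 9)]


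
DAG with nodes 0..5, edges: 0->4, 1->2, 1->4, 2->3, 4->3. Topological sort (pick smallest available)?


Kahn's algorithm, process smallest node first
Order: [0, 1, 2, 4, 3, 5]


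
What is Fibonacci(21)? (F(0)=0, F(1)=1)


F(n)=F(n-1)+F(n-2)
...F(19)=4181, F(20)=6765, F(21)=10946


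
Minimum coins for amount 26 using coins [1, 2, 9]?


dp[0]=0; dp[i]=1+min(dp[i-c] for c in coins)
...dp[21]=4, dp[22]=4, dp[23]=5, dp[24]=5, dp[25]=6, dp[26]=6
Minimum coins for 26 = 6


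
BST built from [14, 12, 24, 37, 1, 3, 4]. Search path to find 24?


BST root = 14
Search for 24: compare at each node
Path: [14, 24]


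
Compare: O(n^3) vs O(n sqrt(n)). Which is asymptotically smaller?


n^1.5 grows slower than cubic
O(n sqrt(n)) is asymptotically smaller; O(n^3) grows faster


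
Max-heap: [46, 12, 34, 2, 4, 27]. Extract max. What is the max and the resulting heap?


Max = 46
Replace root with last, heapify down
Resulting heap: [34, 12, 27, 2, 4]


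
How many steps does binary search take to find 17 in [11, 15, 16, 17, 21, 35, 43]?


Search for 17:
[0,6] mid=3 arr[3]=17
Total: 1 comparisons


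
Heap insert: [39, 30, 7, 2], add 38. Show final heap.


Append 38: [39, 30, 7, 2, 38]
Bubble up: swap idx 4(38) with idx 1(30)
Result: [39, 38, 7, 2, 30]


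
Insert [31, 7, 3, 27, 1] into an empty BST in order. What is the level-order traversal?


Root = 31; build tree by BST insertion.
Level-Order traversal: [31, 7, 3, 27, 1]


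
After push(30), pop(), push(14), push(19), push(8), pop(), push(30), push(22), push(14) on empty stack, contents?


push(30) -> [30]
pop() returns 30 -> []
push(14) -> [14]
push(19) -> [14, 19]
push(8) -> [14, 19, 8]
pop() returns 8 -> [14, 19]
push(30) -> [14, 19, 30]
push(22) -> [14, 19, 30, 22]
push(14) -> [14, 19, 30, 22, 14]
Final stack (bottom to top): [14, 19, 30, 22, 14]


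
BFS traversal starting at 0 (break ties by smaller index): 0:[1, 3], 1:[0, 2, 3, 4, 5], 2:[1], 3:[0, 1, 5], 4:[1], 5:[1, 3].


BFS queue: start with [0]
Visit order: [0, 1, 3, 2, 4, 5]


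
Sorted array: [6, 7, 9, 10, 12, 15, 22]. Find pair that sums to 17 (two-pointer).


Two pointers: lo=0, hi=6
Found pair: (7, 10) summing to 17


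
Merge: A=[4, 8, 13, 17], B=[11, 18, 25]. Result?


Compare heads, take smaller each step.
Merged: [4, 8, 11, 13, 17, 18, 25]


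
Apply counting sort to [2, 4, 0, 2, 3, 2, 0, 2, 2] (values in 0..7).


Count array: [2, 0, 5, 1, 1, 0, 0, 0]
Reconstruct: [0, 0, 2, 2, 2, 2, 2, 3, 4]


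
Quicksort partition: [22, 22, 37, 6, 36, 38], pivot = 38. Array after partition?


Elements <= 38 go left of pivot.
Result: [22, 22, 37, 6, 36, 38], pivot at index 5


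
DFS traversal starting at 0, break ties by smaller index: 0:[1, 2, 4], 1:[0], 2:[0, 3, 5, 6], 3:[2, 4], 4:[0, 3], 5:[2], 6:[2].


DFS stack-based: start with [0]
Visit order: [0, 1, 2, 3, 4, 5, 6]


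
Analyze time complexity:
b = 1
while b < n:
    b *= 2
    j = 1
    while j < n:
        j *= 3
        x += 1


Per nesting level: O(log n) * O(log n) = O((log n)^2)
Complexity: O((log n)^2)


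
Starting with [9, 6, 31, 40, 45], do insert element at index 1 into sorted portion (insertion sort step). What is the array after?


After one pass: [6, 9, 31, 40, 45]


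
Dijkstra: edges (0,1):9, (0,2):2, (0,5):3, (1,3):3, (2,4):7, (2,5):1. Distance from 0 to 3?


Dijkstra from 0:
Distances: {0: 0, 1: 9, 2: 2, 3: 12, 4: 9, 5: 3}
Shortest distance to 3 = 12, path = [0, 1, 3]


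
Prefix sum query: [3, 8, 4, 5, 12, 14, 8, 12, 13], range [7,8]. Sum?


Prefix sums: [0, 3, 11, 15, 20, 32, 46, 54, 66, 79]
Sum[7..8] = prefix[9] - prefix[7] = 79 - 54 = 25


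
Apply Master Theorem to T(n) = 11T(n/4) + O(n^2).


a=11, b=4, c=2. log_4(11)=1.730 < c=2. Case 3: O(n^c) = O(n^2)
Complexity: O(n^2)


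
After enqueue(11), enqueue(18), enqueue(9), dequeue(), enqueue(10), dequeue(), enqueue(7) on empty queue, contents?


enqueue(11) -> [11]
enqueue(18) -> [11, 18]
enqueue(9) -> [11, 18, 9]
dequeue() returns 11 -> [18, 9]
enqueue(10) -> [18, 9, 10]
dequeue() returns 18 -> [9, 10]
enqueue(7) -> [9, 10, 7]
Final queue (front to back): [9, 10, 7]


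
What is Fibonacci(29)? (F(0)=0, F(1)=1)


F(n)=F(n-1)+F(n-2)
...F(27)=196418, F(28)=317811, F(29)=514229


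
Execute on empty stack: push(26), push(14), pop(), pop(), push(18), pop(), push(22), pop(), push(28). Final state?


push(26) -> [26]
push(14) -> [26, 14]
pop() returns 14 -> [26]
pop() returns 26 -> []
push(18) -> [18]
pop() returns 18 -> []
push(22) -> [22]
pop() returns 22 -> []
push(28) -> [28]
Final stack (bottom to top): [28]


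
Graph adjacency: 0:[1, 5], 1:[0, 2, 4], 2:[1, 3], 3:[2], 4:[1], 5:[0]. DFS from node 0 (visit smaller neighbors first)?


DFS stack-based: start with [0]
Visit order: [0, 1, 2, 3, 4, 5]


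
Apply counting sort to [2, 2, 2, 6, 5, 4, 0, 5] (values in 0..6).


Count array: [1, 0, 3, 0, 1, 2, 1]
Reconstruct: [0, 2, 2, 2, 4, 5, 5, 6]


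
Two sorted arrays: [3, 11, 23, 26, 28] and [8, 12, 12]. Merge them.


Compare heads, take smaller each step.
Merged: [3, 8, 11, 12, 12, 23, 26, 28]


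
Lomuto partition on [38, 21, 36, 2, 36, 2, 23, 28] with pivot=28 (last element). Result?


Elements <= 28 go left of pivot.
Result: [21, 2, 2, 23, 28, 36, 38, 36], pivot at index 4


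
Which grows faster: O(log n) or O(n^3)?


logarithmic grows slower than cubic
O(log n) is asymptotically smaller; O(n^3) grows faster


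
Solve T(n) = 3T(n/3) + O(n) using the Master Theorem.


a=3, b=3, c=1. log_3(3)=1 = c=1. Case 2: O(n^c log n) = O(n log n)
Complexity: O(n log n)


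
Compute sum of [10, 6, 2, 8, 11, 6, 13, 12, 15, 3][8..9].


Prefix sums: [0, 10, 16, 18, 26, 37, 43, 56, 68, 83, 86]
Sum[8..9] = prefix[10] - prefix[8] = 86 - 68 = 18


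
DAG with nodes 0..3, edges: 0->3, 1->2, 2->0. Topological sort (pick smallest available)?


Kahn's algorithm, process smallest node first
Order: [1, 2, 0, 3]


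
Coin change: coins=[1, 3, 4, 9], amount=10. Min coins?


dp[0]=0; dp[i]=1+min(dp[i-c] for c in coins)
...dp[5]=2, dp[6]=2, dp[7]=2, dp[8]=2, dp[9]=1, dp[10]=2
Minimum coins for 10 = 2


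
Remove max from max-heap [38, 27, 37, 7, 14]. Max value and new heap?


Max = 38
Replace root with last, heapify down
Resulting heap: [37, 27, 14, 7]


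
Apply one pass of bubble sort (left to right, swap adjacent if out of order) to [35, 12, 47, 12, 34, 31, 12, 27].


After one pass: [12, 35, 12, 34, 31, 12, 27, 47]


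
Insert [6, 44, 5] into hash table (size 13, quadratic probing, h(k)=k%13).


Insertions: 6->slot 6; 44->slot 5; 5->slot 9
Table: [None, None, None, None, None, 44, 6, None, None, 5, None, None, None]


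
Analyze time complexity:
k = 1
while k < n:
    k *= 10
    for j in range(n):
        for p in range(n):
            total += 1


Per nesting level: O(log n) * O(n) * O(n) = O(n^2 log n)
Complexity: O(n^2 log n)


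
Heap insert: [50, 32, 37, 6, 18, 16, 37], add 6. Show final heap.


Append 6: [50, 32, 37, 6, 18, 16, 37, 6]
Bubble up: no swaps needed
Result: [50, 32, 37, 6, 18, 16, 37, 6]


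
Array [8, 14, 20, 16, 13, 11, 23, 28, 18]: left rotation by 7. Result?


Left rotate by 7: [28, 18, 8, 14, 20, 16, 13, 11, 23]


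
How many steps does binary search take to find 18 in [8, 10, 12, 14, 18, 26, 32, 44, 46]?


Search for 18:
[0,8] mid=4 arr[4]=18
Total: 1 comparisons


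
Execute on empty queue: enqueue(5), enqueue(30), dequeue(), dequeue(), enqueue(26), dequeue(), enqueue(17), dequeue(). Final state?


enqueue(5) -> [5]
enqueue(30) -> [5, 30]
dequeue() returns 5 -> [30]
dequeue() returns 30 -> []
enqueue(26) -> [26]
dequeue() returns 26 -> []
enqueue(17) -> [17]
dequeue() returns 17 -> []
Final queue (front to back): []


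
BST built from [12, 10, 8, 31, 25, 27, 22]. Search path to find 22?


BST root = 12
Search for 22: compare at each node
Path: [12, 31, 25, 22]


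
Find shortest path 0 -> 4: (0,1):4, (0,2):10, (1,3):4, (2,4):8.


Dijkstra from 0:
Distances: {0: 0, 1: 4, 2: 10, 3: 8, 4: 18}
Shortest distance to 4 = 18, path = [0, 2, 4]


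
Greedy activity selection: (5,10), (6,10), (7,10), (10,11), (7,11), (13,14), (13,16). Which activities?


Greedy: pick earliest-ending, then skip overlaps.
Selected (3 activities): [(5, 10), (10, 11), (13, 14)]


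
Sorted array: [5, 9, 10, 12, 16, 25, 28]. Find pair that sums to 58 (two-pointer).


Two pointers: lo=0, hi=6
No pair sums to 58


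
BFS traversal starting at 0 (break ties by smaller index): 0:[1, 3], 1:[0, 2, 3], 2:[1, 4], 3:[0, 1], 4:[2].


BFS queue: start with [0]
Visit order: [0, 1, 3, 2, 4]


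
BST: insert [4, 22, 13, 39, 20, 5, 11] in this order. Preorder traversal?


Root = 4; build tree by BST insertion.
Preorder traversal: [4, 22, 13, 5, 11, 20, 39]


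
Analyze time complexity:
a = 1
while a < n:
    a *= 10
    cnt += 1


Per nesting level: O(log n) = O(log n)
Complexity: O(log n)


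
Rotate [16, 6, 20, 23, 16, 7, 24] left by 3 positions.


Left rotate by 3: [23, 16, 7, 24, 16, 6, 20]


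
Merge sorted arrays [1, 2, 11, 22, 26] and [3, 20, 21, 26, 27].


Compare heads, take smaller each step.
Merged: [1, 2, 3, 11, 20, 21, 22, 26, 26, 27]


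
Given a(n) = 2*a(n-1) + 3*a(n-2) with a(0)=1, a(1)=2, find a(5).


Build bottom-up:
...a(3)=20, a(4)=61, a(5)=2*61+3*20=182


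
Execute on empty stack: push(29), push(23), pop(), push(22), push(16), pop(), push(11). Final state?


push(29) -> [29]
push(23) -> [29, 23]
pop() returns 23 -> [29]
push(22) -> [29, 22]
push(16) -> [29, 22, 16]
pop() returns 16 -> [29, 22]
push(11) -> [29, 22, 11]
Final stack (bottom to top): [29, 22, 11]


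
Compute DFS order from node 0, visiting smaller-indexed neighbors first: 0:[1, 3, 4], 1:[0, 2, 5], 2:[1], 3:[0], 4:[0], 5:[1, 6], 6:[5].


DFS stack-based: start with [0]
Visit order: [0, 1, 2, 5, 6, 3, 4]


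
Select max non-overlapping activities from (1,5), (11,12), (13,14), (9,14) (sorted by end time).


Greedy: pick earliest-ending, then skip overlaps.
Selected (3 activities): [(1, 5), (11, 12), (13, 14)]


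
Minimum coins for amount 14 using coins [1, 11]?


dp[0]=0; dp[i]=1+min(dp[i-c] for c in coins)
...dp[9]=9, dp[10]=10, dp[11]=1, dp[12]=2, dp[13]=3, dp[14]=4
Minimum coins for 14 = 4


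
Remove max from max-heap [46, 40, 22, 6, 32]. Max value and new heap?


Max = 46
Replace root with last, heapify down
Resulting heap: [40, 32, 22, 6]


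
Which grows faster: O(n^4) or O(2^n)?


quartic grows slower than exponential
O(n^4) is asymptotically smaller; O(2^n) grows faster


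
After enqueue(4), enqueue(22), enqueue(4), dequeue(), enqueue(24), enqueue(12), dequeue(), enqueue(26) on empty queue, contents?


enqueue(4) -> [4]
enqueue(22) -> [4, 22]
enqueue(4) -> [4, 22, 4]
dequeue() returns 4 -> [22, 4]
enqueue(24) -> [22, 4, 24]
enqueue(12) -> [22, 4, 24, 12]
dequeue() returns 22 -> [4, 24, 12]
enqueue(26) -> [4, 24, 12, 26]
Final queue (front to back): [4, 24, 12, 26]


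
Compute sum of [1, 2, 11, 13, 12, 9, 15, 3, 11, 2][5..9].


Prefix sums: [0, 1, 3, 14, 27, 39, 48, 63, 66, 77, 79]
Sum[5..9] = prefix[10] - prefix[5] = 79 - 39 = 40


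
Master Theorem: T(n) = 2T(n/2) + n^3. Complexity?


a=2, b=2, c=3. log_2(2)=1 < c=3. Case 3: O(n^c) = O(n^3)
Complexity: O(n^3)


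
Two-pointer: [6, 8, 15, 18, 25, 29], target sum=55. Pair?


Two pointers: lo=0, hi=5
No pair sums to 55


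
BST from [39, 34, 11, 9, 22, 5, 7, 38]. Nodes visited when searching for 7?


BST root = 39
Search for 7: compare at each node
Path: [39, 34, 11, 9, 5, 7]


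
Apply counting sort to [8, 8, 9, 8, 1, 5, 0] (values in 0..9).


Count array: [1, 1, 0, 0, 0, 1, 0, 0, 3, 1]
Reconstruct: [0, 1, 5, 8, 8, 8, 9]


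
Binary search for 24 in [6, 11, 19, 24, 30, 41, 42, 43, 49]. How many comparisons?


Search for 24:
[0,8] mid=4 arr[4]=30
[0,3] mid=1 arr[1]=11
[2,3] mid=2 arr[2]=19
[3,3] mid=3 arr[3]=24
Total: 4 comparisons


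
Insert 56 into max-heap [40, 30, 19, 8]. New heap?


Append 56: [40, 30, 19, 8, 56]
Bubble up: swap idx 4(56) with idx 1(30); swap idx 1(56) with idx 0(40)
Result: [56, 40, 19, 8, 30]


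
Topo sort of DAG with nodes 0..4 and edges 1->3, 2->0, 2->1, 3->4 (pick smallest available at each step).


Kahn's algorithm, process smallest node first
Order: [2, 0, 1, 3, 4]


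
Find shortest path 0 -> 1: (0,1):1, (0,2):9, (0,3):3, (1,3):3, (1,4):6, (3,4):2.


Dijkstra from 0:
Distances: {0: 0, 1: 1, 2: 9, 3: 3, 4: 5}
Shortest distance to 1 = 1, path = [0, 1]


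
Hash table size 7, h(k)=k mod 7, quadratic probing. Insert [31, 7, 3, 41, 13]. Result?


Insertions: 31->slot 3; 7->slot 0; 3->slot 4; 41->slot 6; 13->slot 1
Table: [7, 13, None, 31, 3, None, 41]


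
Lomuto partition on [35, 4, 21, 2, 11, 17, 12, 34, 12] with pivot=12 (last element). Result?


Elements <= 12 go left of pivot.
Result: [4, 2, 11, 12, 12, 17, 35, 34, 21], pivot at index 4


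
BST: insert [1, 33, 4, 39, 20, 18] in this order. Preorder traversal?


Root = 1; build tree by BST insertion.
Preorder traversal: [1, 33, 4, 20, 18, 39]


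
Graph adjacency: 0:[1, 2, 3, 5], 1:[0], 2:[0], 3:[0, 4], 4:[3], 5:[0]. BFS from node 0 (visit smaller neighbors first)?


BFS queue: start with [0]
Visit order: [0, 1, 2, 3, 5, 4]


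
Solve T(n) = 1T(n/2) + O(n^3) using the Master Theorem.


a=1, b=2, c=3. log_2(1)=0 < c=3. Case 3: O(n^c) = O(n^3)
Complexity: O(n^3)


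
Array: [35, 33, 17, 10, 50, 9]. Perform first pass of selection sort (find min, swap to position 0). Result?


After one pass: [9, 33, 17, 10, 50, 35]


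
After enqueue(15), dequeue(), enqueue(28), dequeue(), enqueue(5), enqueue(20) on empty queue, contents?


enqueue(15) -> [15]
dequeue() returns 15 -> []
enqueue(28) -> [28]
dequeue() returns 28 -> []
enqueue(5) -> [5]
enqueue(20) -> [5, 20]
Final queue (front to back): [5, 20]


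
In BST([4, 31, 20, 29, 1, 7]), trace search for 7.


BST root = 4
Search for 7: compare at each node
Path: [4, 31, 20, 7]


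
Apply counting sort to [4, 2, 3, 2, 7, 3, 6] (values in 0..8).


Count array: [0, 0, 2, 2, 1, 0, 1, 1, 0]
Reconstruct: [2, 2, 3, 3, 4, 6, 7]


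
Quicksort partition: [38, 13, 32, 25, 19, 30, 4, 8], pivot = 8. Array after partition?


Elements <= 8 go left of pivot.
Result: [4, 8, 32, 25, 19, 30, 38, 13], pivot at index 1


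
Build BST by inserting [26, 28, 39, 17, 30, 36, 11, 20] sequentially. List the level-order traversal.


Root = 26; build tree by BST insertion.
Level-Order traversal: [26, 17, 28, 11, 20, 39, 30, 36]


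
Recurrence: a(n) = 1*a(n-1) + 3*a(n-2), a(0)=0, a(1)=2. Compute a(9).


Build bottom-up:
...a(7)=194, a(8)=434, a(9)=1*434+3*194=1016


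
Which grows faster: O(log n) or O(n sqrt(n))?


logarithmic grows slower than n^1.5
O(log n) is asymptotically smaller; O(n sqrt(n)) grows faster


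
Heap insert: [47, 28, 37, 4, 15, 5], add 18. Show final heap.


Append 18: [47, 28, 37, 4, 15, 5, 18]
Bubble up: no swaps needed
Result: [47, 28, 37, 4, 15, 5, 18]


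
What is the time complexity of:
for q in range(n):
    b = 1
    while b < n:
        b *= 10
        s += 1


Per nesting level: O(n) * O(log n) = O(n log n)
Complexity: O(n log n)


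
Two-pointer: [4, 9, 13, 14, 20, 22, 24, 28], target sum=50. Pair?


Two pointers: lo=0, hi=7
Found pair: (22, 28) summing to 50


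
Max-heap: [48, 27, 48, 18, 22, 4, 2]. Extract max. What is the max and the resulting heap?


Max = 48
Replace root with last, heapify down
Resulting heap: [48, 27, 4, 18, 22, 2]


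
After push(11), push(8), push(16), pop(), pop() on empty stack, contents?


push(11) -> [11]
push(8) -> [11, 8]
push(16) -> [11, 8, 16]
pop() returns 16 -> [11, 8]
pop() returns 8 -> [11]
Final stack (bottom to top): [11]


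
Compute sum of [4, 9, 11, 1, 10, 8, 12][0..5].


Prefix sums: [0, 4, 13, 24, 25, 35, 43, 55]
Sum[0..5] = prefix[6] - prefix[0] = 43 - 0 = 43


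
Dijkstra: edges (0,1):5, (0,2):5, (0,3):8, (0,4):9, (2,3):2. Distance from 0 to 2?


Dijkstra from 0:
Distances: {0: 0, 1: 5, 2: 5, 3: 7, 4: 9}
Shortest distance to 2 = 5, path = [0, 2]


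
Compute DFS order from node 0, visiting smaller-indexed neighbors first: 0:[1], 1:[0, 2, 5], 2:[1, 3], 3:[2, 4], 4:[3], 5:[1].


DFS stack-based: start with [0]
Visit order: [0, 1, 2, 3, 4, 5]


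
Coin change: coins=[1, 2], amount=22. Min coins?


dp[0]=0; dp[i]=1+min(dp[i-c] for c in coins)
...dp[17]=9, dp[18]=9, dp[19]=10, dp[20]=10, dp[21]=11, dp[22]=11
Minimum coins for 22 = 11


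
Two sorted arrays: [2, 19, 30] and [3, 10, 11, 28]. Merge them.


Compare heads, take smaller each step.
Merged: [2, 3, 10, 11, 19, 28, 30]


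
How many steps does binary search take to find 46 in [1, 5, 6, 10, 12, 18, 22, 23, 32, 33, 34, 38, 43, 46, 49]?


Search for 46:
[0,14] mid=7 arr[7]=23
[8,14] mid=11 arr[11]=38
[12,14] mid=13 arr[13]=46
Total: 3 comparisons


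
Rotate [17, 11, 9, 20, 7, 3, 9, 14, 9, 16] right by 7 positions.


Right rotate by 7: [20, 7, 3, 9, 14, 9, 16, 17, 11, 9]


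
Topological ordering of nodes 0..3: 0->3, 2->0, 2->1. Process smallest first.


Kahn's algorithm, process smallest node first
Order: [2, 0, 1, 3]


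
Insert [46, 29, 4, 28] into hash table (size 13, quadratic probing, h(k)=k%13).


Insertions: 46->slot 7; 29->slot 3; 4->slot 4; 28->slot 2
Table: [None, None, 28, 29, 4, None, None, 46, None, None, None, None, None]


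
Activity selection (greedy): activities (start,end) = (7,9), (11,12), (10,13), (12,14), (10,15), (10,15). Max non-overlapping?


Greedy: pick earliest-ending, then skip overlaps.
Selected (3 activities): [(7, 9), (11, 12), (12, 14)]


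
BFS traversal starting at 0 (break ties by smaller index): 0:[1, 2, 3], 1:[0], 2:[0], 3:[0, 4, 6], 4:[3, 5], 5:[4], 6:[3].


BFS queue: start with [0]
Visit order: [0, 1, 2, 3, 4, 6, 5]


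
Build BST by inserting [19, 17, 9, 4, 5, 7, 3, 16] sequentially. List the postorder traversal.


Root = 19; build tree by BST insertion.
Postorder traversal: [3, 7, 5, 4, 16, 9, 17, 19]


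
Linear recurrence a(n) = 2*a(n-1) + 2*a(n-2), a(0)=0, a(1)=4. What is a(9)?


Build bottom-up:
...a(7)=1312, a(8)=3584, a(9)=2*3584+2*1312=9792


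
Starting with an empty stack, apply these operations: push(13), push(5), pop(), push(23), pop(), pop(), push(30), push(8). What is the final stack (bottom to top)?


push(13) -> [13]
push(5) -> [13, 5]
pop() returns 5 -> [13]
push(23) -> [13, 23]
pop() returns 23 -> [13]
pop() returns 13 -> []
push(30) -> [30]
push(8) -> [30, 8]
Final stack (bottom to top): [30, 8]


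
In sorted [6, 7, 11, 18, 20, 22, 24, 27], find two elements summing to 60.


Two pointers: lo=0, hi=7
No pair sums to 60


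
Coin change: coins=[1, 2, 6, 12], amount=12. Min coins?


dp[0]=0; dp[i]=1+min(dp[i-c] for c in coins)
...dp[7]=2, dp[8]=2, dp[9]=3, dp[10]=3, dp[11]=4, dp[12]=1
Minimum coins for 12 = 1


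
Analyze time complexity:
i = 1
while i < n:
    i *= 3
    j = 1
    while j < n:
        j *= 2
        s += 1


Per nesting level: O(log n) * O(log n) = O((log n)^2)
Complexity: O((log n)^2)


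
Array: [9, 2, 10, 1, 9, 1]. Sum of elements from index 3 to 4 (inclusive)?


Prefix sums: [0, 9, 11, 21, 22, 31, 32]
Sum[3..4] = prefix[5] - prefix[3] = 31 - 21 = 10


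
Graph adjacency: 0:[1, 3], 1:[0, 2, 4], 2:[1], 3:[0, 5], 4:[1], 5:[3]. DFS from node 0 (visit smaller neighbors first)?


DFS stack-based: start with [0]
Visit order: [0, 1, 2, 4, 3, 5]


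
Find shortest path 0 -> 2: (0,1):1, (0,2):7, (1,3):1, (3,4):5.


Dijkstra from 0:
Distances: {0: 0, 1: 1, 2: 7, 3: 2, 4: 7}
Shortest distance to 2 = 7, path = [0, 2]


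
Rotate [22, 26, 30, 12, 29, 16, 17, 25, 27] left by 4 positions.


Left rotate by 4: [29, 16, 17, 25, 27, 22, 26, 30, 12]


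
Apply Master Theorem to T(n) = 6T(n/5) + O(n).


a=6, b=5, c=1. log_5(6)=1.113 > c=1. Case 1: O(n^log_b(a)) = O(n^1.113)
Complexity: O(n^1.113)


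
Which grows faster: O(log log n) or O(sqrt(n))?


double-logarithmic grows slower than sublinear
O(log log n) is asymptotically smaller; O(sqrt(n)) grows faster


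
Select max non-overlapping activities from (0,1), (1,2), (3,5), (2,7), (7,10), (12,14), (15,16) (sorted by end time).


Greedy: pick earliest-ending, then skip overlaps.
Selected (6 activities): [(0, 1), (1, 2), (3, 5), (7, 10), (12, 14), (15, 16)]


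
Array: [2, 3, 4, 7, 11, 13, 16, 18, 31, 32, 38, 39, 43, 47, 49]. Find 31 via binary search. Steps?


Search for 31:
[0,14] mid=7 arr[7]=18
[8,14] mid=11 arr[11]=39
[8,10] mid=9 arr[9]=32
[8,8] mid=8 arr[8]=31
Total: 4 comparisons


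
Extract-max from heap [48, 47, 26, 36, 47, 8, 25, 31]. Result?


Max = 48
Replace root with last, heapify down
Resulting heap: [47, 47, 26, 36, 31, 8, 25]


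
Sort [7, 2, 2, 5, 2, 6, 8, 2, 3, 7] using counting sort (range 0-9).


Count array: [0, 0, 4, 1, 0, 1, 1, 2, 1, 0]
Reconstruct: [2, 2, 2, 2, 3, 5, 6, 7, 7, 8]


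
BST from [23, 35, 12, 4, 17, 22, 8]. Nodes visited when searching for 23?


BST root = 23
Search for 23: compare at each node
Path: [23]


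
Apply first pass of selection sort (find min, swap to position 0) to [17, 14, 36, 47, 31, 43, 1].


After one pass: [1, 14, 36, 47, 31, 43, 17]


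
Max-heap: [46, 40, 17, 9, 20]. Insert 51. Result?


Append 51: [46, 40, 17, 9, 20, 51]
Bubble up: swap idx 5(51) with idx 2(17); swap idx 2(51) with idx 0(46)
Result: [51, 40, 46, 9, 20, 17]


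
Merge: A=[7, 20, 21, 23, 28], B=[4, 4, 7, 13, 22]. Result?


Compare heads, take smaller each step.
Merged: [4, 4, 7, 7, 13, 20, 21, 22, 23, 28]


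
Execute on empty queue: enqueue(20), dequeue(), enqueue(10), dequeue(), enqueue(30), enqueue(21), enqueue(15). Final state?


enqueue(20) -> [20]
dequeue() returns 20 -> []
enqueue(10) -> [10]
dequeue() returns 10 -> []
enqueue(30) -> [30]
enqueue(21) -> [30, 21]
enqueue(15) -> [30, 21, 15]
Final queue (front to back): [30, 21, 15]


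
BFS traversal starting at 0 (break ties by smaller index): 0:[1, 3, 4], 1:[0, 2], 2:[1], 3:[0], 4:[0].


BFS queue: start with [0]
Visit order: [0, 1, 3, 4, 2]


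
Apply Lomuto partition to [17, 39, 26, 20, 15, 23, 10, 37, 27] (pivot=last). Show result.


Elements <= 27 go left of pivot.
Result: [17, 26, 20, 15, 23, 10, 27, 37, 39], pivot at index 6


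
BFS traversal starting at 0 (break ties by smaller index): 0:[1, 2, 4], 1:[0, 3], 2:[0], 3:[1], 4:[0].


BFS queue: start with [0]
Visit order: [0, 1, 2, 4, 3]


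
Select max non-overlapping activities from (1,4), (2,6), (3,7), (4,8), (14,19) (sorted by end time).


Greedy: pick earliest-ending, then skip overlaps.
Selected (3 activities): [(1, 4), (4, 8), (14, 19)]


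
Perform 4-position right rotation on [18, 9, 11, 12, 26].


Right rotate by 4: [9, 11, 12, 26, 18]


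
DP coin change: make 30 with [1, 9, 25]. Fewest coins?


dp[0]=0; dp[i]=1+min(dp[i-c] for c in coins)
...dp[25]=1, dp[26]=2, dp[27]=3, dp[28]=4, dp[29]=5, dp[30]=6
Minimum coins for 30 = 6


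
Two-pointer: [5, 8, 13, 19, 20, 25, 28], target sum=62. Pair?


Two pointers: lo=0, hi=6
No pair sums to 62


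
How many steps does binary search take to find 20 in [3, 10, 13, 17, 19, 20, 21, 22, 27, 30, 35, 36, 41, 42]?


Search for 20:
[0,13] mid=6 arr[6]=21
[0,5] mid=2 arr[2]=13
[3,5] mid=4 arr[4]=19
[5,5] mid=5 arr[5]=20
Total: 4 comparisons


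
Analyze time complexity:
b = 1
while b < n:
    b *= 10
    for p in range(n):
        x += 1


Per nesting level: O(log n) * O(n) = O(n log n)
Complexity: O(n log n)


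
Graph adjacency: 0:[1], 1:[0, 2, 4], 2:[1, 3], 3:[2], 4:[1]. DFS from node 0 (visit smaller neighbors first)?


DFS stack-based: start with [0]
Visit order: [0, 1, 2, 3, 4]


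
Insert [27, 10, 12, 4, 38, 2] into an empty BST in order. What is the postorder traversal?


Root = 27; build tree by BST insertion.
Postorder traversal: [2, 4, 12, 10, 38, 27]


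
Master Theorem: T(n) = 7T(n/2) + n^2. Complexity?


a=7, b=2, c=2. log_2(7)=2.807 > c=2. Case 1: O(n^log_b(a)) = O(n^2.807)
Complexity: O(n^2.807)


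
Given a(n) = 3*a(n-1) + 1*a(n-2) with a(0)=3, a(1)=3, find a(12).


Build bottom-up:
...a(10)=167421, a(11)=552954, a(12)=3*552954+1*167421=1826283


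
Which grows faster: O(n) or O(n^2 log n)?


linear grows slower than n^2 log n
O(n) is asymptotically smaller; O(n^2 log n) grows faster


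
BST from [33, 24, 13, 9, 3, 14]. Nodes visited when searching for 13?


BST root = 33
Search for 13: compare at each node
Path: [33, 24, 13]


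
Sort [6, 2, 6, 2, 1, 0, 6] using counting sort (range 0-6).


Count array: [1, 1, 2, 0, 0, 0, 3]
Reconstruct: [0, 1, 2, 2, 6, 6, 6]


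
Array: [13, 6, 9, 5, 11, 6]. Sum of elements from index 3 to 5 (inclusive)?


Prefix sums: [0, 13, 19, 28, 33, 44, 50]
Sum[3..5] = prefix[6] - prefix[3] = 50 - 28 = 22


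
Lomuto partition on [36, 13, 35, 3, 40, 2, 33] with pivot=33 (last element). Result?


Elements <= 33 go left of pivot.
Result: [13, 3, 2, 33, 40, 35, 36], pivot at index 3


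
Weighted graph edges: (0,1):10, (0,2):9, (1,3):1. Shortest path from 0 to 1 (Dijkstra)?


Dijkstra from 0:
Distances: {0: 0, 1: 10, 2: 9, 3: 11}
Shortest distance to 1 = 10, path = [0, 1]


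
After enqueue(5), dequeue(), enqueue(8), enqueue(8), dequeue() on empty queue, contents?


enqueue(5) -> [5]
dequeue() returns 5 -> []
enqueue(8) -> [8]
enqueue(8) -> [8, 8]
dequeue() returns 8 -> [8]
Final queue (front to back): [8]


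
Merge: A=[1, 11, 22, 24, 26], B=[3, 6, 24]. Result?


Compare heads, take smaller each step.
Merged: [1, 3, 6, 11, 22, 24, 24, 26]


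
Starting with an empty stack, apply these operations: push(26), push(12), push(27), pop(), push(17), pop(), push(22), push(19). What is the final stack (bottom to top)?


push(26) -> [26]
push(12) -> [26, 12]
push(27) -> [26, 12, 27]
pop() returns 27 -> [26, 12]
push(17) -> [26, 12, 17]
pop() returns 17 -> [26, 12]
push(22) -> [26, 12, 22]
push(19) -> [26, 12, 22, 19]
Final stack (bottom to top): [26, 12, 22, 19]


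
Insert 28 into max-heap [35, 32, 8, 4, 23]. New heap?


Append 28: [35, 32, 8, 4, 23, 28]
Bubble up: swap idx 5(28) with idx 2(8)
Result: [35, 32, 28, 4, 23, 8]


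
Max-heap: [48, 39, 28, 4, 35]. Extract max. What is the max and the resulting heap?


Max = 48
Replace root with last, heapify down
Resulting heap: [39, 35, 28, 4]


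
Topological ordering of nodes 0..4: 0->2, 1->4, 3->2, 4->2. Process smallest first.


Kahn's algorithm, process smallest node first
Order: [0, 1, 3, 4, 2]


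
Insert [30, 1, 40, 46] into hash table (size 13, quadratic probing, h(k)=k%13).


Insertions: 30->slot 4; 1->slot 1; 40->slot 2; 46->slot 7
Table: [None, 1, 40, None, 30, None, None, 46, None, None, None, None, None]


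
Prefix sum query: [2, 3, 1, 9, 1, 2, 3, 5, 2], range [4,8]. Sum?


Prefix sums: [0, 2, 5, 6, 15, 16, 18, 21, 26, 28]
Sum[4..8] = prefix[9] - prefix[4] = 28 - 15 = 13


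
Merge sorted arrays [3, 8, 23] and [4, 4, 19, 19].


Compare heads, take smaller each step.
Merged: [3, 4, 4, 8, 19, 19, 23]


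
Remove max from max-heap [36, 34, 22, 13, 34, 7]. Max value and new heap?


Max = 36
Replace root with last, heapify down
Resulting heap: [34, 34, 22, 13, 7]


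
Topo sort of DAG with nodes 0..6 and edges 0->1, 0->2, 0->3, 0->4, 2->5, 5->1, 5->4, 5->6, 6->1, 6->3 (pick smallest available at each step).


Kahn's algorithm, process smallest node first
Order: [0, 2, 5, 4, 6, 1, 3]


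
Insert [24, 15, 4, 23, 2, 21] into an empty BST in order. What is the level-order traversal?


Root = 24; build tree by BST insertion.
Level-Order traversal: [24, 15, 4, 23, 2, 21]


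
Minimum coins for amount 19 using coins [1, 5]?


dp[0]=0; dp[i]=1+min(dp[i-c] for c in coins)
...dp[14]=6, dp[15]=3, dp[16]=4, dp[17]=5, dp[18]=6, dp[19]=7
Minimum coins for 19 = 7


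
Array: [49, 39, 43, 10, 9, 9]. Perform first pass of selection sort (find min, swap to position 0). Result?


After one pass: [9, 39, 43, 10, 49, 9]


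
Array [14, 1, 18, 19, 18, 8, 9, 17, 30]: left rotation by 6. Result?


Left rotate by 6: [9, 17, 30, 14, 1, 18, 19, 18, 8]


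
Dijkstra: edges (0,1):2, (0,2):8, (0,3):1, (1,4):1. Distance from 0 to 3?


Dijkstra from 0:
Distances: {0: 0, 1: 2, 2: 8, 3: 1, 4: 3}
Shortest distance to 3 = 1, path = [0, 3]


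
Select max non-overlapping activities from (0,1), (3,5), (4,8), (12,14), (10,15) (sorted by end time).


Greedy: pick earliest-ending, then skip overlaps.
Selected (3 activities): [(0, 1), (3, 5), (12, 14)]


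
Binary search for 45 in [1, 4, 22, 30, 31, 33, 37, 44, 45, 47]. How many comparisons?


Search for 45:
[0,9] mid=4 arr[4]=31
[5,9] mid=7 arr[7]=44
[8,9] mid=8 arr[8]=45
Total: 3 comparisons


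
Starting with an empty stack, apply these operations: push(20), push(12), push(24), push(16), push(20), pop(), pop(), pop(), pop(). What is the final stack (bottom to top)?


push(20) -> [20]
push(12) -> [20, 12]
push(24) -> [20, 12, 24]
push(16) -> [20, 12, 24, 16]
push(20) -> [20, 12, 24, 16, 20]
pop() returns 20 -> [20, 12, 24, 16]
pop() returns 16 -> [20, 12, 24]
pop() returns 24 -> [20, 12]
pop() returns 12 -> [20]
Final stack (bottom to top): [20]
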